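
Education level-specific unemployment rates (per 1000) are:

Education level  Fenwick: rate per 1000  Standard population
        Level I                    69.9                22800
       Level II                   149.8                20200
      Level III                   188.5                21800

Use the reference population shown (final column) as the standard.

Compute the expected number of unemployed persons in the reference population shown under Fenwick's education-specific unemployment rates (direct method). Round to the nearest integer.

Expected unemployed persons = Σ (standard pop × education-specific rate ÷ 1000)
= 22800×69.9/1000 + 20200×149.8/1000 + 21800×188.5/1000
= 1593.72 + 3025.96 + 4109.30 = 8728.98.

8729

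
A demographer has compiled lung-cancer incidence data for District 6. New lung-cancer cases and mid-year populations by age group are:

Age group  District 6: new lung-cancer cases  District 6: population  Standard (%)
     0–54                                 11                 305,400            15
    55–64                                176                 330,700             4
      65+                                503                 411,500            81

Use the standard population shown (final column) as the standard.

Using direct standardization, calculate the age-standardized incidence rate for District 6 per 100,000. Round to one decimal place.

Age-specific rates per 100,000 for District 6: 3.60, 53.22, 122.24.
Standard weights: 0.15, 0.04, 0.81.
Standardized rate: 0.1500×3.60 + 0.0400×53.22 + 0.8100×122.24 = 101.6800 per 100,000.

101.7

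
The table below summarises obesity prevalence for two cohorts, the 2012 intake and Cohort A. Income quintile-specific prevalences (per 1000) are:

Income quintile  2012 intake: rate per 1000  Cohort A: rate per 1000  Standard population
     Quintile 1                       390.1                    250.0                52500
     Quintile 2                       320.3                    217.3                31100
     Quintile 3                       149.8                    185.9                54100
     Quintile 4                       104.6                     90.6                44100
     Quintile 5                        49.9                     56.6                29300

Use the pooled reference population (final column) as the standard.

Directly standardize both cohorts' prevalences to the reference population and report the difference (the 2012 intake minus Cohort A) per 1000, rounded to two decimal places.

Standard total = 211100; weights = 0.2487, 0.1473, 0.2563, 0.2089, 0.1388.
The 2012 intake: 0.2487×390.1 + 0.1473×320.3 + 0.2563×149.8 + 0.2089×104.6 + 0.1388×49.9 = 211.3723 per 1000.
Cohort A: 0.2487×250.0 + 0.1473×217.3 + 0.2563×185.9 + 0.2089×90.6 + 0.1388×56.6 = 168.6123 per 1000.
Difference = 211.3723 − 168.6123 = 42.7600.

42.76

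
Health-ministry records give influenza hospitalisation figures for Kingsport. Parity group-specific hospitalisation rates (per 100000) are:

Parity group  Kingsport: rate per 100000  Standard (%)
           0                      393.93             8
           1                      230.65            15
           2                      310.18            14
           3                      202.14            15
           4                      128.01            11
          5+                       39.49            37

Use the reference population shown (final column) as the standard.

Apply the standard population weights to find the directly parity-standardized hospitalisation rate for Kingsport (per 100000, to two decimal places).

168.55

Standard weights: 0.08, 0.15, 0.14, 0.15, 0.11, 0.37.
Standardized rate: 0.0800×393.93 + 0.1500×230.65 + 0.1400×310.18 + 0.1500×202.14 + 0.1100×128.01 + 0.3700×39.49 = 168.5505 per 100000.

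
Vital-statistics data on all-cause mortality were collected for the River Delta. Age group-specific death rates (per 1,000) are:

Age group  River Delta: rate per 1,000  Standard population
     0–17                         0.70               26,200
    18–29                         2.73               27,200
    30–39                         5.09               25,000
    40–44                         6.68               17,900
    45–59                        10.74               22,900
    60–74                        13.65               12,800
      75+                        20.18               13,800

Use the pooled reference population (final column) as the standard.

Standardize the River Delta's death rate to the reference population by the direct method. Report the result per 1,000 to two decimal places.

7.12

Standard total = 145,800; weights = 0.1797, 0.1866, 0.1715, 0.1228, 0.1571, 0.0878, 0.0947.
Standardized rate: 0.1797×0.70 + 0.1866×2.73 + 0.1715×5.09 + 0.1228×6.68 + 0.1571×10.74 + 0.0878×13.65 + 0.0947×20.18 = 7.1232 per 1,000.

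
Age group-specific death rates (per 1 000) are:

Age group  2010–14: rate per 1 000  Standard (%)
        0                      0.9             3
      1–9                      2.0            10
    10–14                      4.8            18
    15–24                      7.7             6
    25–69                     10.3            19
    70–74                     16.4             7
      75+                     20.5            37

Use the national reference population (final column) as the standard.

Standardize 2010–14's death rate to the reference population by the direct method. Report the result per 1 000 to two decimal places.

Standard weights: 0.03, 0.10, 0.18, 0.06, 0.19, 0.07, 0.37.
Standardized rate: 0.0300×0.9 + 0.1000×2.0 + 0.1800×4.8 + 0.0600×7.7 + 0.1900×10.3 + 0.0700×16.4 + 0.3700×20.5 = 12.2430 per 1 000.

12.24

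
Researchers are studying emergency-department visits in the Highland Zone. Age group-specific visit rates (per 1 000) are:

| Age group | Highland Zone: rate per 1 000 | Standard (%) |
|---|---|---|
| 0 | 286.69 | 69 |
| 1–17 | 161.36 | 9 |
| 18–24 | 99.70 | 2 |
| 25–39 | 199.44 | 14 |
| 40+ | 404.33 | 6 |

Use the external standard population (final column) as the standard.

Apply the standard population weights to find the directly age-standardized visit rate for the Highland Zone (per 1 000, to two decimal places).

Standard weights: 0.69, 0.09, 0.02, 0.14, 0.06.
Standardized rate: 0.6900×286.69 + 0.0900×161.36 + 0.0200×99.70 + 0.1400×199.44 + 0.0600×404.33 = 266.5139 per 1 000.

266.51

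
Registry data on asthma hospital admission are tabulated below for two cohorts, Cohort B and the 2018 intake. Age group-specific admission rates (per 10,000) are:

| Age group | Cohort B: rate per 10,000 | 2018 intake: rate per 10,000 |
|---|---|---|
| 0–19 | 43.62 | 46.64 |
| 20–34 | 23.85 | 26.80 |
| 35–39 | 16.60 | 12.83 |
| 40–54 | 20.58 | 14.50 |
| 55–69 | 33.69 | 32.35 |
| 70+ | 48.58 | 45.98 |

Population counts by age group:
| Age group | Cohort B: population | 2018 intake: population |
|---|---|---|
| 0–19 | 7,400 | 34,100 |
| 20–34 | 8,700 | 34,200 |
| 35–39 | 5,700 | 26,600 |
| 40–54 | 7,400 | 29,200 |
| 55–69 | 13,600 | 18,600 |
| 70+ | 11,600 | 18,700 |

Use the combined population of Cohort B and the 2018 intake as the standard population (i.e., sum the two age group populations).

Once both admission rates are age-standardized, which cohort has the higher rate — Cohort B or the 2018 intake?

Cohort B

Combined standard total = 215,800; weights = 0.1923, 0.1988, 0.1497, 0.1696, 0.1492, 0.1404.
Cohort B: 0.1923×43.62 + 0.1988×23.85 + 0.1497×16.60 + 0.1696×20.58 + 0.1492×33.69 + 0.1404×48.58 = 30.9527 per 10,000.
The 2018 intake: 0.1923×46.64 + 0.1988×26.80 + 0.1497×12.83 + 0.1696×14.50 + 0.1492×32.35 + 0.1404×45.98 = 29.9595 per 10,000.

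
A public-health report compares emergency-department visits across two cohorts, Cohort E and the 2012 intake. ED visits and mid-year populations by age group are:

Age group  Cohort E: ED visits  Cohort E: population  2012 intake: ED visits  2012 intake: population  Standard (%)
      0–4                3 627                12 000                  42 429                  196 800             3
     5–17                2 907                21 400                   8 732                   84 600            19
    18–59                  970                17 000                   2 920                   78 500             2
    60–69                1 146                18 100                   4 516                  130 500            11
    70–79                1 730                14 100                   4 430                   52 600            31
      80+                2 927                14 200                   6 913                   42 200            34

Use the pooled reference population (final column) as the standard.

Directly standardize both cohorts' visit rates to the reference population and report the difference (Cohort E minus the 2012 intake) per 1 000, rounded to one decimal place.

38.7

Age-specific rates per 1 000 for Cohort E: 302.250, 135.841, 57.059, 63.315, 122.695, 206.127.
For the 2012 intake: 215.595, 103.215, 37.197, 34.605, 84.221, 163.815.
Standard weights: 0.03, 0.19, 0.02, 0.11, 0.31, 0.34.
Cohort E: 0.0300×302.250 + 0.1900×135.841 + 0.0200×57.059 + 0.1100×63.315 + 0.3100×122.695 + 0.3400×206.127 = 151.1017 per 1 000.
The 2012 intake: 0.0300×215.595 + 0.1900×103.215 + 0.0200×37.197 + 0.1100×34.605 + 0.3100×84.221 + 0.3400×163.815 = 112.4348 per 1 000.
Difference = 151.1017 − 112.4348 = 38.6669.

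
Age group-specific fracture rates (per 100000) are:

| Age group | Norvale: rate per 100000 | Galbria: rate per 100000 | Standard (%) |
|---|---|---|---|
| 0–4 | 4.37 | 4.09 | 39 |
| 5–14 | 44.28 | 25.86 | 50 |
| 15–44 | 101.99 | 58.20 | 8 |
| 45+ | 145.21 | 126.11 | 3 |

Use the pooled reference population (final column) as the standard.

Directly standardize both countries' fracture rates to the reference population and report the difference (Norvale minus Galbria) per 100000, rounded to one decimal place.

13.4

Standard weights: 0.39, 0.50, 0.08, 0.03.
Norvale: 0.3900×4.37 + 0.5000×44.28 + 0.0800×101.99 + 0.0300×145.21 = 36.3598 per 100000.
Galbria: 0.3900×4.09 + 0.5000×25.86 + 0.0800×58.20 + 0.0300×126.11 = 22.9644 per 100000.
Difference = 36.3598 − 22.9644 = 13.3954.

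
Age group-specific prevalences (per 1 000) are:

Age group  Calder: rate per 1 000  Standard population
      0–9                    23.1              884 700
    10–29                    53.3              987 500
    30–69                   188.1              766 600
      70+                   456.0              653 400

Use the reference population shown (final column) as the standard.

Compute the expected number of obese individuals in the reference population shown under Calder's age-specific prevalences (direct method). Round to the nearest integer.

515218

Expected obese individuals = Σ (standard pop × age-specific rate ÷ 1 000)
= 884 700×23.1/1 000 + 987 500×53.3/1 000 + 766 600×188.1/1 000 + 653 400×456.0/1 000
= 20436.57 + 52633.75 + 144197.46 + 297950.40 = 515218.18.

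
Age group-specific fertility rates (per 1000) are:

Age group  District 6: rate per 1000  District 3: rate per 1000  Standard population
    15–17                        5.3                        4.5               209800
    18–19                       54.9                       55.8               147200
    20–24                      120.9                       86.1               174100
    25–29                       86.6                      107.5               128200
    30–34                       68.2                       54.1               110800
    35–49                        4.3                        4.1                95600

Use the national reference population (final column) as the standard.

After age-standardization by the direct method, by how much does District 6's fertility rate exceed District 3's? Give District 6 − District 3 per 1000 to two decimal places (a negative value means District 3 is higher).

Standard total = 865700; weights = 0.2423, 0.1700, 0.2011, 0.1481, 0.1280, 0.1104.
District 6: 0.2423×5.3 + 0.1700×54.9 + 0.2011×120.9 + 0.1481×86.6 + 0.1280×68.2 + 0.1104×4.3 = 56.9616 per 1000.
District 3: 0.2423×4.5 + 0.1700×55.8 + 0.2011×86.1 + 0.1481×107.5 + 0.1280×54.1 + 0.1104×4.1 = 51.1905 per 1000.
Difference = 56.9616 − 51.1905 = 5.7711.

5.77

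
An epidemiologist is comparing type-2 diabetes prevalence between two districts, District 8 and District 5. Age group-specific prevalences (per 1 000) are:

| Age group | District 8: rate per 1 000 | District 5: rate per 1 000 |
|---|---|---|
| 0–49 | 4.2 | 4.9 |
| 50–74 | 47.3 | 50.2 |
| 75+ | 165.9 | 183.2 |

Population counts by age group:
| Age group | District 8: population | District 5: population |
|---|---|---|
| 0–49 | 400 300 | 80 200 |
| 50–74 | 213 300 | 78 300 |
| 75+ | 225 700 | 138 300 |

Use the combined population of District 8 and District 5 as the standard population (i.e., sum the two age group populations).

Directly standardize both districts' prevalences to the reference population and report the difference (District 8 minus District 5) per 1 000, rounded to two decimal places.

Combined standard total = 1 136 100; weights = 0.4229, 0.2567, 0.3204.
District 8: 0.4229×4.2 + 0.2567×47.3 + 0.3204×165.9 = 67.0701 per 1 000.
District 5: 0.4229×4.9 + 0.2567×50.2 + 0.3204×183.2 = 73.6533 per 1 000.
Difference = 67.0701 − 73.6533 = -6.5832.

-6.58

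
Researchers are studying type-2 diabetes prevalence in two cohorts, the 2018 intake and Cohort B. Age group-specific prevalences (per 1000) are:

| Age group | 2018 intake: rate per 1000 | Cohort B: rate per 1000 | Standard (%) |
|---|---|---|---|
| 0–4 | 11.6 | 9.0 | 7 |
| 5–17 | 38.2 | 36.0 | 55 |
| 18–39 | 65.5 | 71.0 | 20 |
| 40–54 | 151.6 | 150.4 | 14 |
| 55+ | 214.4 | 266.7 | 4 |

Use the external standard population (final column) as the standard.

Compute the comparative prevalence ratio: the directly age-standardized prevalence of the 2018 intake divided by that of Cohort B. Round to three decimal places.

Standard weights: 0.07, 0.55, 0.20, 0.14, 0.04.
The 2018 intake: 0.0700×11.6 + 0.5500×38.2 + 0.2000×65.5 + 0.1400×151.6 + 0.0400×214.4 = 64.7220 per 1000.
Cohort B: 0.0700×9.0 + 0.5500×36.0 + 0.2000×71.0 + 0.1400×150.4 + 0.0400×266.7 = 66.3540 per 1000.
Ratio = 64.7220 ÷ 66.3540 = 0.97540.

0.975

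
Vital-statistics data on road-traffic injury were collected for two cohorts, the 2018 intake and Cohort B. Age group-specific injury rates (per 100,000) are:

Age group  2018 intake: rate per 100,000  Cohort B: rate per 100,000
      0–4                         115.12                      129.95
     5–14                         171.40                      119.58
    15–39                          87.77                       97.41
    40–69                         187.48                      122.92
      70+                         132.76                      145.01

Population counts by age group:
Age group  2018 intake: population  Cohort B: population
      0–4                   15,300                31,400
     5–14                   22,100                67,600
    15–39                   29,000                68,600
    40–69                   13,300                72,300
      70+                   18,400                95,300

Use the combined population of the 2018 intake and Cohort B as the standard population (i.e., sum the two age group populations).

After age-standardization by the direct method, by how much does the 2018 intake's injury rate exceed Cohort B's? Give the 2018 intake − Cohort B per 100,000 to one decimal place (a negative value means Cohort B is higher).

16.5

Combined standard total = 433,300; weights = 0.1078, 0.2070, 0.2252, 0.1976, 0.2624.
The 2018 intake: 0.1078×115.12 + 0.2070×171.40 + 0.2252×87.77 + 0.1976×187.48 + 0.2624×132.76 = 139.5341 per 100,000.
Cohort B: 0.1078×129.95 + 0.2070×119.58 + 0.2252×97.41 + 0.1976×122.92 + 0.2624×145.01 = 123.0367 per 100,000.
Difference = 139.5341 − 123.0367 = 16.4974.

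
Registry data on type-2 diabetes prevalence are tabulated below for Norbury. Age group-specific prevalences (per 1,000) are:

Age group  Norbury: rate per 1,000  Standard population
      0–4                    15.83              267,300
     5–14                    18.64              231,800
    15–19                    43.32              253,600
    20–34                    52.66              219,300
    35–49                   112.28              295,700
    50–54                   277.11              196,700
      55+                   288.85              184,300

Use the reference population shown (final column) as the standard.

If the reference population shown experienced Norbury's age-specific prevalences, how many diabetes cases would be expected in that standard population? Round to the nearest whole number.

172030

Expected diabetes cases = Σ (standard pop × age-specific rate ÷ 1,000)
= 267,300×15.83/1,000 + 231,800×18.64/1,000 + 253,600×43.32/1,000 + 219,300×52.66/1,000 + 295,700×112.28/1,000 + 196,700×277.11/1,000 + 184,300×288.85/1,000
= 4231.36 + 4320.75 + 10985.95 + 11548.34 + 33201.20 + 54507.54 + 53235.06 = 172030.19.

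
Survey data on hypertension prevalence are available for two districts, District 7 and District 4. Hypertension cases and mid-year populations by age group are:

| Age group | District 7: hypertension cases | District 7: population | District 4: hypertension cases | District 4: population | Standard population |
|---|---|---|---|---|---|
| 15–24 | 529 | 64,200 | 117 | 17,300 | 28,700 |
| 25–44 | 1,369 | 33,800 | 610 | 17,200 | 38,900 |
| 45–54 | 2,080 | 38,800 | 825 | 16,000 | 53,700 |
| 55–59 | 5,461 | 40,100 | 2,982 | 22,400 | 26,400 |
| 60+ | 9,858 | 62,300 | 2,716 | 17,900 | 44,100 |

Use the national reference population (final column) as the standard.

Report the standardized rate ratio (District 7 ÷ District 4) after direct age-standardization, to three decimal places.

Age-specific rates per 1,000 for District 7: 8.240, 40.503, 53.608, 136.185, 158.234.
For District 4: 6.763, 35.465, 51.562, 133.125, 151.732.
Standard total = 191,800; weights = 0.1496, 0.2028, 0.2800, 0.1376, 0.2299.
District 7: 0.1496×8.240 + 0.2028×40.503 + 0.2800×53.608 + 0.1376×136.185 + 0.2299×158.234 = 79.5840 per 1,000.
District 4: 0.1496×6.763 + 0.2028×35.465 + 0.2800×51.562 + 0.1376×133.125 + 0.2299×151.732 = 75.8523 per 1,000.
Ratio = 79.5840 ÷ 75.8523 = 1.04920.

1.049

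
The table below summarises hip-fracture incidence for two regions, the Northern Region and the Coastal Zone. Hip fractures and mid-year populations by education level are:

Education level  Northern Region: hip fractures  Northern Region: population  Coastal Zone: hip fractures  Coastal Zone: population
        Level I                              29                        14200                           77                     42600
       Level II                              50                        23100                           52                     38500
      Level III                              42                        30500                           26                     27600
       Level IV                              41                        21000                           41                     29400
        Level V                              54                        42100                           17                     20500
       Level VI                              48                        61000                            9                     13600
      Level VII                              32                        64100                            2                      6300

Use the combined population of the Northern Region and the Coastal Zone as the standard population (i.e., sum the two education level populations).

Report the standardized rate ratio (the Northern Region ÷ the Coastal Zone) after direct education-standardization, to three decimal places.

1.385

Education-specific rates per 100000 for the Northern Region: 204.23, 216.45, 137.70, 195.24, 128.27, 78.69, 49.92.
For the Coastal Zone: 180.75, 135.06, 94.20, 139.46, 82.93, 66.18, 31.75.
Combined standard total = 434500; weights = 0.1307, 0.1418, 0.1337, 0.1160, 0.1441, 0.1717, 0.1620.
The Northern Region: 0.1307×204.23 + 0.1418×216.45 + 0.1337×137.70 + 0.1160×195.24 + 0.1441×128.27 + 0.1717×78.69 + 0.1620×49.92 = 138.5227 per 100000.
The Coastal Zone: 0.1307×180.75 + 0.1418×135.06 + 0.1337×94.20 + 0.1160×139.46 + 0.1441×82.93 + 0.1717×66.18 + 0.1620×31.75 = 100.0031 per 100000.
Ratio = 138.5227 ÷ 100.0031 = 1.38518.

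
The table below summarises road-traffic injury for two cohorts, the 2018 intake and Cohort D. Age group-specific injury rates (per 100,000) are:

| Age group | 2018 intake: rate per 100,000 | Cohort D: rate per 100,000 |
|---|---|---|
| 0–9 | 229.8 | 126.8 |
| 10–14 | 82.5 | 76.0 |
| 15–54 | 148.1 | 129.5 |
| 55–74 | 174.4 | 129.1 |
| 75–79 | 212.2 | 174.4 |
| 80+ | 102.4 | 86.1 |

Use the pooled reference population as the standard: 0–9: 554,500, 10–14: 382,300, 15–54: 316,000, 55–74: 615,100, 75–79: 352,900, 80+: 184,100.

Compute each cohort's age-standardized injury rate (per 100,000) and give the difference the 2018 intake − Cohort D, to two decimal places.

Standard total = 2,404,900; weights = 0.2306, 0.1590, 0.1314, 0.2558, 0.1467, 0.0766.
The 2018 intake: 0.2306×229.8 + 0.1590×82.5 + 0.1314×148.1 + 0.2558×174.4 + 0.1467×212.2 + 0.0766×102.4 = 169.1439 per 100,000.
Cohort D: 0.2306×126.8 + 0.1590×76.0 + 0.1314×129.5 + 0.2558×129.1 + 0.1467×174.4 + 0.0766×86.1 = 123.5368 per 100,000.
Difference = 169.1439 − 123.5368 = 45.6071.

45.61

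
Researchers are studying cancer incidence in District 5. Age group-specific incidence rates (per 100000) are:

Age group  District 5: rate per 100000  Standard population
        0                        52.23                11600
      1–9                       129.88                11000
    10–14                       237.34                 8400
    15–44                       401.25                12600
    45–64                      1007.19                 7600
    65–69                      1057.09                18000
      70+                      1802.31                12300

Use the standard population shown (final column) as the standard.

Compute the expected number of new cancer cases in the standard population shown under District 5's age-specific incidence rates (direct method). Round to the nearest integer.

579

Expected new cancer cases = Σ (standard pop × age-specific rate ÷ 100000)
= 11600×52.23/100000 + 11000×129.88/100000 + 8400×237.34/100000 + 12600×401.25/100000 + 7600×1007.19/100000 + 18000×1057.09/100000 + 12300×1802.31/100000
= 6.06 + 14.29 + 19.94 + 50.56 + 76.55 + 190.28 + 221.68 = 579.35.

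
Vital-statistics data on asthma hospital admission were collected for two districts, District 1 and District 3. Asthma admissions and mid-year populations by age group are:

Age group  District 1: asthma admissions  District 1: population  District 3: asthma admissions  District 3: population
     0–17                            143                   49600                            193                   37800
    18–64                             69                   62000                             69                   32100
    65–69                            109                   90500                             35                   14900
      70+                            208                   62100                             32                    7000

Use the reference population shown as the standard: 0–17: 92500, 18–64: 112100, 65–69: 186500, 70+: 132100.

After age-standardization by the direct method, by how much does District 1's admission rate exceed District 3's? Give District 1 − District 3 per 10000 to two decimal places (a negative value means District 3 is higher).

-13.32

Age-specific rates per 10000 for District 1: 28.83, 11.13, 12.04, 33.49.
For District 3: 51.06, 21.50, 23.49, 45.71.
Standard total = 523200; weights = 0.1768, 0.2143, 0.3565, 0.2525.
District 1: 0.1768×28.83 + 0.2143×11.13 + 0.3565×12.04 + 0.2525×33.49 = 20.2317 per 10000.
District 3: 0.1768×51.06 + 0.2143×21.50 + 0.3565×23.49 + 0.2525×45.71 = 33.5479 per 10000.
Difference = 20.2317 − 33.5479 = -13.3161.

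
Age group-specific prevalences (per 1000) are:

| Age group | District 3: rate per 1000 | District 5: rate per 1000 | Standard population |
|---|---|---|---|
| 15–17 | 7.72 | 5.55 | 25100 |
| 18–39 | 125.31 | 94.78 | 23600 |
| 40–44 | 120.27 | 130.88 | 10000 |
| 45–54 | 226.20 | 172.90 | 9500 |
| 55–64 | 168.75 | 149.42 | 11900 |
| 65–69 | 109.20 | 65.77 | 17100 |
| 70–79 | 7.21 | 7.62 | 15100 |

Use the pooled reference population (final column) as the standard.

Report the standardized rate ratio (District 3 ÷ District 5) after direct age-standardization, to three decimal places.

1.257

Standard total = 112300; weights = 0.2235, 0.2102, 0.0890, 0.0846, 0.1060, 0.1523, 0.1345.
District 3: 0.2235×7.72 + 0.2102×125.31 + 0.0890×120.27 + 0.0846×226.20 + 0.1060×168.75 + 0.1523×109.20 + 0.1345×7.21 = 93.3838 per 1000.
District 5: 0.2235×5.55 + 0.2102×94.78 + 0.0890×130.88 + 0.0846×172.90 + 0.1060×149.42 + 0.1523×65.77 + 0.1345×7.62 = 74.3125 per 1000.
Ratio = 93.3838 ÷ 74.3125 = 1.25664.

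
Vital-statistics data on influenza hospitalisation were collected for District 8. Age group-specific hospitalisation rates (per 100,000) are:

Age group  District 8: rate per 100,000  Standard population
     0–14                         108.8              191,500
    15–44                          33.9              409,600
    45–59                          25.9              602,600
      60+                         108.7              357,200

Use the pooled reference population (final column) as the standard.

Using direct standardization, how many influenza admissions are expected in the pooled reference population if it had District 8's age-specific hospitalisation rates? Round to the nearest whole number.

Expected influenza admissions = Σ (standard pop × age-specific rate ÷ 100,000)
= 191,500×108.8/100,000 + 409,600×33.9/100,000 + 602,600×25.9/100,000 + 357,200×108.7/100,000
= 208.35 + 138.85 + 156.07 + 388.28 = 891.56.

892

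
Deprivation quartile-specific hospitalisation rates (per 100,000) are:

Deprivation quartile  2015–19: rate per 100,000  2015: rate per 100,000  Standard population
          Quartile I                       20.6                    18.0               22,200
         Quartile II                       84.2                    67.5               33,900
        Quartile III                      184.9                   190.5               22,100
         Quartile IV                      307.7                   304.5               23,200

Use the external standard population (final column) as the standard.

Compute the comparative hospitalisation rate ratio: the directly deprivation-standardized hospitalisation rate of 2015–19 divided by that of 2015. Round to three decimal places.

1.041

Standard total = 101,400; weights = 0.2189, 0.3343, 0.2179, 0.2288.
2015–19: 0.2189×20.6 + 0.3343×84.2 + 0.2179×184.9 + 0.2288×307.7 = 143.3593 per 100,000.
2015: 0.2189×18.0 + 0.3343×67.5 + 0.2179×190.5 + 0.2288×304.5 = 137.6953 per 100,000.
Ratio = 143.3593 ÷ 137.6953 = 1.04113.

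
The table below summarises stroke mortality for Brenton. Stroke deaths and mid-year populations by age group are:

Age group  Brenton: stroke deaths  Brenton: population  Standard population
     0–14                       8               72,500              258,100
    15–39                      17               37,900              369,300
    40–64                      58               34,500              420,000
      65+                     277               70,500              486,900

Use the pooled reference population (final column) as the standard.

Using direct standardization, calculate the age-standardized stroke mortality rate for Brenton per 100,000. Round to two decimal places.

Age-specific rates per 100,000 for Brenton: 11.03, 44.85, 168.12, 392.91.
Standard total = 1,534,300; weights = 0.1682, 0.2407, 0.2737, 0.3173.
Standardized rate: 0.1682×11.03 + 0.2407×44.85 + 0.2737×168.12 + 0.3173×392.91 = 183.3595 per 100,000.

183.36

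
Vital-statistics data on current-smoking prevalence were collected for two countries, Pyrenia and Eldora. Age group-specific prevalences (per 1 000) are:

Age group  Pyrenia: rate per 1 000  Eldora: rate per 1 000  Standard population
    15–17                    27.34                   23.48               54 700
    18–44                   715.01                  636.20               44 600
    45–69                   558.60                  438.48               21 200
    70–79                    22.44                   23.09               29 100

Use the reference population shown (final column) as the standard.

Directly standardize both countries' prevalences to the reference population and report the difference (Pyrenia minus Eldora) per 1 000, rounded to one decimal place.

Standard total = 149 600; weights = 0.3656, 0.2981, 0.1417, 0.1945.
Pyrenia: 0.3656×27.34 + 0.2981×715.01 + 0.1417×558.60 + 0.1945×22.44 = 306.6863 per 1 000.
Eldora: 0.3656×23.48 + 0.2981×636.20 + 0.1417×438.48 + 0.1945×23.09 = 264.8835 per 1 000.
Difference = 306.6863 − 264.8835 = 41.8028.

41.8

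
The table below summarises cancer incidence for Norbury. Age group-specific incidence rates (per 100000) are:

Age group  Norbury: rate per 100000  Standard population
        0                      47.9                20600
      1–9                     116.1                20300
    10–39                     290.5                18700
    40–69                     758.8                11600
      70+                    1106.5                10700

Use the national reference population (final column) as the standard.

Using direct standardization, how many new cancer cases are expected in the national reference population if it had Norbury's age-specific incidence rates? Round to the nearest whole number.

Expected new cancer cases = Σ (standard pop × age-specific rate ÷ 100000)
= 20600×47.9/100000 + 20300×116.1/100000 + 18700×290.5/100000 + 11600×758.8/100000 + 10700×1106.5/100000
= 9.87 + 23.57 + 54.32 + 88.02 + 118.40 = 294.18.

294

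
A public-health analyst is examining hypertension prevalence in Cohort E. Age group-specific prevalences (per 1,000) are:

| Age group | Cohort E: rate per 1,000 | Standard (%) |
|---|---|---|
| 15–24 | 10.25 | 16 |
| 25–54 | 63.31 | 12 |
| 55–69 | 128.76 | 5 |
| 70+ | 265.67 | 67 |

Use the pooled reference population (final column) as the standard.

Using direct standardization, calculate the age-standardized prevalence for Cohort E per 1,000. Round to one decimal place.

193.7

Standard weights: 0.16, 0.12, 0.05, 0.67.
Standardized rate: 0.1600×10.25 + 0.1200×63.31 + 0.0500×128.76 + 0.6700×265.67 = 193.6741 per 1,000.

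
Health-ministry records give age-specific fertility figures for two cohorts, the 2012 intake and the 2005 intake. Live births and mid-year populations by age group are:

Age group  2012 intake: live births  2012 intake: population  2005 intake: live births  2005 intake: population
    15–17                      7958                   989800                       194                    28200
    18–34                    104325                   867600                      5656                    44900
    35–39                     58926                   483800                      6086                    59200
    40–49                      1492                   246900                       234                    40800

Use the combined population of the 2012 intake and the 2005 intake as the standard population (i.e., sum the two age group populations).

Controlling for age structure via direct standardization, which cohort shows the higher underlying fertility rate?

2012 intake

Age-specific rates per 1000 for the 2012 intake: 8.040, 120.246, 121.798, 6.043.
For the 2005 intake: 6.879, 125.969, 102.804, 5.735.
Combined standard total = 2761200; weights = 0.3687, 0.3305, 0.1967, 0.1042.
The 2012 intake: 0.3687×8.040 + 0.3305×120.246 + 0.1967×121.798 + 0.1042×6.043 = 67.2837 per 1000.
The 2005 intake: 0.3687×6.879 + 0.3305×125.969 + 0.1967×102.804 + 0.1042×5.735 = 64.9799 per 1000.
The crude rates (66.73 vs 70.31) would put the 2005 intake higher, but that reflects its age composition; once standardized to a common age structure, the 2012 intake has the higher underlying rate.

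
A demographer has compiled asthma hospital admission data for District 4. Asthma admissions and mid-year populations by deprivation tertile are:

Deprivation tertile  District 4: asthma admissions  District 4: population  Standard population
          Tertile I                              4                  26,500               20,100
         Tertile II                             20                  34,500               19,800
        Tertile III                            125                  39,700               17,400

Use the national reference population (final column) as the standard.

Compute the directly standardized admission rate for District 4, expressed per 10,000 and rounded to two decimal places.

12.09

Deprivation-specific rates per 10,000 for District 4: 1.51, 5.80, 31.49.
Standard total = 57,300; weights = 0.3508, 0.3455, 0.3037.
Standardized rate: 0.3508×1.51 + 0.3455×5.80 + 0.3037×31.49 = 12.0939 per 10,000.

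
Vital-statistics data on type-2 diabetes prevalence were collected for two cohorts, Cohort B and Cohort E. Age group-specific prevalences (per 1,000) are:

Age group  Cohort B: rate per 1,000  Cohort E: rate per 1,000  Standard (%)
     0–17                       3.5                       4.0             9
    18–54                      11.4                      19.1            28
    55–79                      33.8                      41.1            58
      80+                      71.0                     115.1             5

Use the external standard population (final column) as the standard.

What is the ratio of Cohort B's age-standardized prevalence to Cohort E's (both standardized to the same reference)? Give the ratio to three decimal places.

0.755

Standard weights: 0.09, 0.28, 0.58, 0.05.
Cohort B: 0.0900×3.5 + 0.2800×11.4 + 0.5800×33.8 + 0.0500×71.0 = 26.6610 per 1,000.
Cohort E: 0.0900×4.0 + 0.2800×19.1 + 0.5800×41.1 + 0.0500×115.1 = 35.3010 per 1,000.
Ratio = 26.6610 ÷ 35.3010 = 0.75525.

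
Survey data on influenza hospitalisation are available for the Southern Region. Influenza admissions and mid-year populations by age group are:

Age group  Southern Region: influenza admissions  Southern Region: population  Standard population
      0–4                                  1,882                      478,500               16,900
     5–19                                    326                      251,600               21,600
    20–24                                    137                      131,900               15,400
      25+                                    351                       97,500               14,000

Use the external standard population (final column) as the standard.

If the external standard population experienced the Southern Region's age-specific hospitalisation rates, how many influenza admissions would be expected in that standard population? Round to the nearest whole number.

161

Age-specific rates per 100,000 for the Southern Region: 393.31, 129.57, 103.87, 360.00.
Expected influenza admissions = Σ (standard pop × age-specific rate ÷ 100,000)
= 16,900×393.31/100,000 + 21,600×129.57/100,000 + 15,400×103.87/100,000 + 14,000×360.00/100,000
= 66.47 + 27.99 + 16.00 + 50.40 = 160.85.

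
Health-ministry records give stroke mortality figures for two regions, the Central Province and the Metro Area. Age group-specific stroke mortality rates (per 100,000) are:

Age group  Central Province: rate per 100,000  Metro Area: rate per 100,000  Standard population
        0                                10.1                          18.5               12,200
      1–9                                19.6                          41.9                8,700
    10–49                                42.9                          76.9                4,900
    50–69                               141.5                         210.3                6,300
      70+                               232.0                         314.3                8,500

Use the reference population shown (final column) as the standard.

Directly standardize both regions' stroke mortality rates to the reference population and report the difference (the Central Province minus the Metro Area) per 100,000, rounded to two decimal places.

-39.31

Standard total = 40,600; weights = 0.3005, 0.2143, 0.1207, 0.1552, 0.2094.
The Central Province: 0.3005×10.1 + 0.2143×19.6 + 0.1207×42.9 + 0.1552×141.5 + 0.2094×232.0 = 82.9409 per 100,000.
The Metro Area: 0.3005×18.5 + 0.2143×41.9 + 0.1207×76.9 + 0.1552×210.3 + 0.2094×314.3 = 122.2532 per 100,000.
Difference = 82.9409 − 122.2532 = -39.3123.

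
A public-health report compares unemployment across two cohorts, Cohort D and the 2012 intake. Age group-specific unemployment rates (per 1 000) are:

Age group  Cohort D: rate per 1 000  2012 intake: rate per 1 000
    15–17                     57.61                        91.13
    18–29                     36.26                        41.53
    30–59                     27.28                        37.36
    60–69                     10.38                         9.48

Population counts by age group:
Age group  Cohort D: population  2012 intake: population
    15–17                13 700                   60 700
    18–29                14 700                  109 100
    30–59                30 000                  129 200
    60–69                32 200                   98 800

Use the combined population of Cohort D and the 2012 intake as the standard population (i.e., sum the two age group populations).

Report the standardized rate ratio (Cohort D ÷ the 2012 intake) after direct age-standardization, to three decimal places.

Combined standard total = 488 400; weights = 0.1523, 0.2535, 0.3260, 0.2682.
Cohort D: 0.1523×57.61 + 0.2535×36.26 + 0.3260×27.28 + 0.2682×10.38 = 29.6436 per 1 000.
The 2012 intake: 0.1523×91.13 + 0.2535×41.53 + 0.3260×37.36 + 0.2682×9.48 = 39.1300 per 1 000.
Ratio = 29.6436 ÷ 39.1300 = 0.75757.

0.758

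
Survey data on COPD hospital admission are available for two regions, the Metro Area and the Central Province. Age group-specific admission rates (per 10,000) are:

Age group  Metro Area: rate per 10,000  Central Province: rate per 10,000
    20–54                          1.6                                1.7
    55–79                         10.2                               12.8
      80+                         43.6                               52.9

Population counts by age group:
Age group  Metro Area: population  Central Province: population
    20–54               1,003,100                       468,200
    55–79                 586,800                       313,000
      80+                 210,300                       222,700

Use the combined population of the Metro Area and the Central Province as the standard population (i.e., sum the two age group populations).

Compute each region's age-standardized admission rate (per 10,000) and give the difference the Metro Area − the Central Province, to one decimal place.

-2.3

Combined standard total = 2,804,100; weights = 0.5247, 0.3209, 0.1544.
The Metro Area: 0.5247×1.6 + 0.3209×10.2 + 0.1544×43.6 = 10.8451 per 10,000.
The Central Province: 0.5247×1.7 + 0.3209×12.8 + 0.1544×52.9 = 13.1680 per 10,000.
Difference = 10.8451 − 13.1680 = -2.3229.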